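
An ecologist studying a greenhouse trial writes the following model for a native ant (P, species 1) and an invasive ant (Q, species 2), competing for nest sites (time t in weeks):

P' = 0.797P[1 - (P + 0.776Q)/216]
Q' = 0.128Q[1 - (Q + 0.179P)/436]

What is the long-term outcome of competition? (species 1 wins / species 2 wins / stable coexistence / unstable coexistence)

Compare the nullcline intercepts: K1/α12 = 216/0.776 = 278 < K2 = 436; K2/α21 = 436/0.179 = 2440 > K1 = 216.
Since the inequalities point opposite ways, species 2 can invade but species 1 cannot.

species 2 excludes species 1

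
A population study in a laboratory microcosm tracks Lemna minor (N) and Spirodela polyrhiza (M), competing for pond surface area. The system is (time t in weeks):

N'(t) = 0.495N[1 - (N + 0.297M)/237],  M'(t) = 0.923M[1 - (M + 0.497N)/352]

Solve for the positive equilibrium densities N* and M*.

N* ≈ 155, M* ≈ 275

Setting both brackets to zero gives the nullclines N + 0.297M = 237 and 0.497N + M = 352.
Substituting M = 352 - 0.497N into the first: N(1 - 0.297·0.497) = 237 - 0.297·352.
So N* = 132/0.852 = 155, and then M* = 352 - 0.497·155 = 275.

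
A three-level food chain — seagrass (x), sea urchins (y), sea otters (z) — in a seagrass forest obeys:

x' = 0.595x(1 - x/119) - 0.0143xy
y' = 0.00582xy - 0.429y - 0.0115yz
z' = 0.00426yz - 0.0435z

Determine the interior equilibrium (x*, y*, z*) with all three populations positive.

From dz/dt = 0: 0.00426y* = 0.0435, so y* = 10.2.
From dx/dt = 0: 0.595(1 - x*/119) = 0.0143·10.2, giving x* = 119·(1 - 0.245) = 89.8.
From dy/dt = 0: 0.00582·89.8 - 0.429 = 0.0115z*, so z* = 0.0936/0.0115 = 8.14.

x* ≈ 89.8, y* ≈ 10.2, z* ≈ 8.14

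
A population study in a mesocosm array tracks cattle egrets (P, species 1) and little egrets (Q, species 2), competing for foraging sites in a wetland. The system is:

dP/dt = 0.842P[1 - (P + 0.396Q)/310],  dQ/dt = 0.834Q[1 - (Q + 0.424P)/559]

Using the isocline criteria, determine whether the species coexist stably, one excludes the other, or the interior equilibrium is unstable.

Compare the nullcline intercepts: K1/α12 = 310/0.396 = 783 > K2 = 559; K2/α21 = 559/0.424 = 1320 > K1 = 310.
Since both inequalities hold, each species can invade when rare, so the interior equilibrium is stable.

stable coexistence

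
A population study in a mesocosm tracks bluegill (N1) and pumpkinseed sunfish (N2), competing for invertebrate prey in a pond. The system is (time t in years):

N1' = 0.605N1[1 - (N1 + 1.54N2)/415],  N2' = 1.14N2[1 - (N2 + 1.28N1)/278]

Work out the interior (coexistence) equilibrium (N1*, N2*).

Setting both brackets to zero gives the nullclines N1 + 1.54N2 = 415 and 1.28N1 + N2 = 278.
Substituting N2 = 278 - 1.28N1 into the first: N1(1 - 1.54·1.28) = 415 - 1.54·278.
So N1* = -13.1/-0.971 = 13.5, and then N2* = 278 - 1.28·13.5 = 261.

N1* ≈ 13.5, N2* ≈ 261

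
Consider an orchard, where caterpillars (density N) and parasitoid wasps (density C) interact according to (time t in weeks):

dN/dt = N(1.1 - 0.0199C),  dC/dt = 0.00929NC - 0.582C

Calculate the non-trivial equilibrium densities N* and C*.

Set dC/dt = 0 with C > 0: 0.00929N - 0.582 = 0, so N* = 0.582/0.00929 = 62.6.
Set dN/dt = 0 with N > 0: 1.1 - 0.0199C = 0, so C* = 1.1/0.0199 = 55.3.

N* ≈ 62.6, C* ≈ 55.3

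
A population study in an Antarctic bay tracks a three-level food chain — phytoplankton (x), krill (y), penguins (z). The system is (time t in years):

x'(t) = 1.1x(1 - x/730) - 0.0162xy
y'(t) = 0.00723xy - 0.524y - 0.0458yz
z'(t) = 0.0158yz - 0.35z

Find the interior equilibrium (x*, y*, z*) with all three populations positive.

x* ≈ 492, y* ≈ 22.2, z* ≈ 66.2

From dz/dt = 0: 0.0158y* = 0.35, so y* = 22.2.
From dx/dt = 0: 1.1(1 - x*/730) = 0.0162·22.2, giving x* = 730·(1 - 0.326) = 492.
From dy/dt = 0: 0.00723·492 - 0.524 = 0.0458z*, so z* = 3.03/0.0458 = 66.2.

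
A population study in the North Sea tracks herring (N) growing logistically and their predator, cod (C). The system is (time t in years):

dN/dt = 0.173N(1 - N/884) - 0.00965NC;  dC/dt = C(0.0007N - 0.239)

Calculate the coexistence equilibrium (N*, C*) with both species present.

From dC/dt = 0 with C > 0: 0.0007N* = 0.239, so N* = 341.
Substitute into dN/dt = 0: 0.173(1 - 341/884) = 0.00965C*.
The bracket is 0.614, giving C* = 0.106/0.00965 = 11.

N* ≈ 341, C* ≈ 11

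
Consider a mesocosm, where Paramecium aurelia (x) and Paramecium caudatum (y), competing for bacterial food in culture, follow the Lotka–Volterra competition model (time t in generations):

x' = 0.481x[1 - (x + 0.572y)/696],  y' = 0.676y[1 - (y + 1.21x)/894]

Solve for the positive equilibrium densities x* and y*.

Setting both brackets to zero gives the nullclines x + 0.572y = 696 and 1.21x + y = 894.
Substituting y = 894 - 1.21x into the first: x(1 - 0.572·1.21) = 696 - 0.572·894.
So x* = 185/0.308 = 600, and then y* = 894 - 1.21·600 = 168.

x* ≈ 600, y* ≈ 168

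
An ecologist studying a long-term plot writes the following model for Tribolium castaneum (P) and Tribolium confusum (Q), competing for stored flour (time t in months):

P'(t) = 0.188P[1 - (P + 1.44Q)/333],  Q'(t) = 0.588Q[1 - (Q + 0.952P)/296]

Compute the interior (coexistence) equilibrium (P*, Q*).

Setting both brackets to zero gives the nullclines P + 1.44Q = 333 and 0.952P + Q = 296.
Substituting Q = 296 - 0.952P into the first: P(1 - 1.44·0.952) = 333 - 1.44·296.
So P* = -93.2/-0.371 = 251, and then Q* = 296 - 0.952·251 = 56.7.

P* ≈ 251, Q* ≈ 56.7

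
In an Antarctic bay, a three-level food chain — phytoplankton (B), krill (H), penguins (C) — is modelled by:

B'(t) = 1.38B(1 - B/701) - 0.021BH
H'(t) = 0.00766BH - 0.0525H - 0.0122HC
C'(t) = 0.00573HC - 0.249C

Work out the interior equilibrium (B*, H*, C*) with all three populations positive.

B* ≈ 237, H* ≈ 43.5, C* ≈ 145

From dC/dt = 0: 0.00573H* = 0.249, so H* = 43.5.
From dB/dt = 0: 1.38(1 - B*/701) = 0.021·43.5, giving B* = 701·(1 - 0.661) = 237.
From dH/dt = 0: 0.00766·237 - 0.0525 = 0.0122C*, so C* = 1.77/0.0122 = 145.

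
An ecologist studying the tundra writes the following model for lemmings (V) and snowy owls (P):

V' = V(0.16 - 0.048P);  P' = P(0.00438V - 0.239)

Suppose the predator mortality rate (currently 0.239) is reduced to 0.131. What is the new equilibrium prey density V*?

At the interior fixed point, setting dP/dt = 0 with P > 0 fixes V* = (predator death rate)/(VP coefficient) — independent of the other coefficients.
With the change, V* = 0.131/0.00438 = 29.9; it falls from 54.6.

V* ≈ 29.9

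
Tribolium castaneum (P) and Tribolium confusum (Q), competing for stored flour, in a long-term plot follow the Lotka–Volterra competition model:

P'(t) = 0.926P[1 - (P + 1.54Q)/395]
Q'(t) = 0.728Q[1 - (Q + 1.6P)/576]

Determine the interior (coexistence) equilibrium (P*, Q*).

P* ≈ 336, Q* ≈ 38.3

Setting both brackets to zero gives the nullclines P + 1.54Q = 395 and 1.6P + Q = 576.
Substituting Q = 576 - 1.6P into the first: P(1 - 1.54·1.6) = 395 - 1.54·576.
So P* = -492/-1.46 = 336, and then Q* = 576 - 1.6·336 = 38.3.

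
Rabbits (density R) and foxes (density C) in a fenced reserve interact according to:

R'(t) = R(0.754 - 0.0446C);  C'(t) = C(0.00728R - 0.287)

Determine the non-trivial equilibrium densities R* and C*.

Set dC/dt = 0 with C > 0: 0.00728R - 0.287 = 0, so R* = 0.287/0.00728 = 39.4.
Set dR/dt = 0 with R > 0: 0.754 - 0.0446C = 0, so C* = 0.754/0.0446 = 16.9.

R* ≈ 39.4, C* ≈ 16.9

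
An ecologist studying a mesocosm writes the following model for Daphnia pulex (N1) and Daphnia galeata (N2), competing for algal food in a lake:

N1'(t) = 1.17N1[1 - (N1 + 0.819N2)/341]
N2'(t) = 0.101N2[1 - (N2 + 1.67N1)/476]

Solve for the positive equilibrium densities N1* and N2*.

N1* ≈ 133, N2* ≈ 254

Setting both brackets to zero gives the nullclines N1 + 0.819N2 = 341 and 1.67N1 + N2 = 476.
Substituting N2 = 476 - 1.67N1 into the first: N1(1 - 0.819·1.67) = 341 - 0.819·476.
So N1* = -48.8/-0.368 = 133, and then N2* = 476 - 1.67·133 = 254.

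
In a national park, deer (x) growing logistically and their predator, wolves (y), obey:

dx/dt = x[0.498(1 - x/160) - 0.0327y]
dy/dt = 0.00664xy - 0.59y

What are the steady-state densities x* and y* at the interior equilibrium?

x* ≈ 88.9, y* ≈ 6.77

From dy/dt = 0 with y > 0: 0.00664x* = 0.59, so x* = 88.9.
Substitute into dx/dt = 0: 0.498(1 - 88.9/160) = 0.0327y*.
The bracket is 0.445, giving y* = 0.221/0.0327 = 6.77.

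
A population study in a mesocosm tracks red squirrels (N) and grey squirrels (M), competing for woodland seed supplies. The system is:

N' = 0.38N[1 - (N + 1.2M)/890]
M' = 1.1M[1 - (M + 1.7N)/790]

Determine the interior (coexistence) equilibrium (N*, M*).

N* ≈ 55.8, M* ≈ 695

Setting both brackets to zero gives the nullclines N + 1.2M = 890 and 1.7N + M = 790.
Substituting M = 790 - 1.7N into the first: N(1 - 1.2·1.7) = 890 - 1.2·790.
So N* = -58/-1.04 = 55.8, and then M* = 790 - 1.7·55.8 = 695.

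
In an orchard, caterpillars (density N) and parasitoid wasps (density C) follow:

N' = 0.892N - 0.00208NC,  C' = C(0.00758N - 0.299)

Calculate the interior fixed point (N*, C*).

Set dC/dt = 0 with C > 0: 0.00758N - 0.299 = 0, so N* = 0.299/0.00758 = 39.4.
Set dN/dt = 0 with N > 0: 0.892 - 0.00208C = 0, so C* = 0.892/0.00208 = 429.

N* ≈ 39.4, C* ≈ 429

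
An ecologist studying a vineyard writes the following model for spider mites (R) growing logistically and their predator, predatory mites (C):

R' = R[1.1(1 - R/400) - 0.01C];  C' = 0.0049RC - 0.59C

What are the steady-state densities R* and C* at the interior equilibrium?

From dC/dt = 0 with C > 0: 0.0049R* = 0.59, so R* = 120.
Substitute into dR/dt = 0: 1.1(1 - 120/400) = 0.01C*.
The bracket is 0.699, giving C* = 0.769/0.01 = 76.9.

R* ≈ 120, C* ≈ 76.9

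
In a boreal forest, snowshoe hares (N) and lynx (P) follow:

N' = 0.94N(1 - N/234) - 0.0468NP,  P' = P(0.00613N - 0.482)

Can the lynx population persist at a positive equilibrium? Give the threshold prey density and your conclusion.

Threshold N = 78.6; K > 78.6, so yes, the predator persists.

The predator equation gives dP/dt > 0 only when N > 0.482/0.00613 = 78.6.
Without the predator, N → K = 234. Since 234 > 78.6, the predator can invade and persist.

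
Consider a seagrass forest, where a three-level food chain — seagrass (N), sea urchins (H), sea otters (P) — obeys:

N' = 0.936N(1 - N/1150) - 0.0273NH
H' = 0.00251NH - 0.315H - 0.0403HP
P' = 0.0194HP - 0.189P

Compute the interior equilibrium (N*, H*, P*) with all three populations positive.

From dP/dt = 0: 0.0194H* = 0.189, so H* = 9.74.
From dN/dt = 0: 0.936(1 - N*/1150) = 0.0273·9.74, giving N* = 1150·(1 - 0.284) = 823.
From dH/dt = 0: 0.00251·823 - 0.315 = 0.0403P*, so P* = 1.75/0.0403 = 43.5.

N* ≈ 823, H* ≈ 9.74, P* ≈ 43.5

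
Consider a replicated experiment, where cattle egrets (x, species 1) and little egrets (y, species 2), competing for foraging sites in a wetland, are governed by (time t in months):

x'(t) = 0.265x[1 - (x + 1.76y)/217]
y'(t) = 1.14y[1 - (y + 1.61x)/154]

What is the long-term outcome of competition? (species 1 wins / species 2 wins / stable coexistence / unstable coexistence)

unstable coexistence (outcome depends on initial conditions)

Compare the nullcline intercepts: K1/α12 = 217/1.76 = 123 < K2 = 154; K2/α21 = 154/1.61 = 95.7 < K1 = 217.
Since both are reversed, neither can invade when rare; the interior point is a saddle.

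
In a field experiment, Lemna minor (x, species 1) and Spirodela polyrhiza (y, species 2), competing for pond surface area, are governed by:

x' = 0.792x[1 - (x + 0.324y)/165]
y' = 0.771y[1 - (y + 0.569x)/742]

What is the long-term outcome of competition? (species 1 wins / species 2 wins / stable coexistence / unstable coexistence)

species 2 excludes species 1

Compare the nullcline intercepts: K1/α12 = 165/0.324 = 509 < K2 = 742; K2/α21 = 742/0.569 = 1300 > K1 = 165.
Since the inequalities point opposite ways, species 2 can invade but species 1 cannot.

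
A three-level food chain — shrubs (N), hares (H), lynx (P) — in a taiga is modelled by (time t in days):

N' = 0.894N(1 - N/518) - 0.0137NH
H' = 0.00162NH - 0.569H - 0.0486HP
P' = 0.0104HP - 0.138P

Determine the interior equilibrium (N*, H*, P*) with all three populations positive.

N* ≈ 413, H* ≈ 13.3, P* ≈ 2.05

From dP/dt = 0: 0.0104H* = 0.138, so H* = 13.3.
From dN/dt = 0: 0.894(1 - N*/518) = 0.0137·13.3, giving N* = 518·(1 - 0.203) = 413.
From dH/dt = 0: 0.00162·413 - 0.569 = 0.0486P*, so P* = 0.0995/0.0486 = 2.05.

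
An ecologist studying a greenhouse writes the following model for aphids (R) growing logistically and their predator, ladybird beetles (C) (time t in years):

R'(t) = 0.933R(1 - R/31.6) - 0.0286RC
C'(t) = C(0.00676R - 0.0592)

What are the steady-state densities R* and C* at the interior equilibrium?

R* ≈ 8.76, C* ≈ 23.6

From dC/dt = 0 with C > 0: 0.00676R* = 0.0592, so R* = 8.76.
Substitute into dR/dt = 0: 0.933(1 - 8.76/31.6) = 0.0286C*.
The bracket is 0.723, giving C* = 0.674/0.0286 = 23.6.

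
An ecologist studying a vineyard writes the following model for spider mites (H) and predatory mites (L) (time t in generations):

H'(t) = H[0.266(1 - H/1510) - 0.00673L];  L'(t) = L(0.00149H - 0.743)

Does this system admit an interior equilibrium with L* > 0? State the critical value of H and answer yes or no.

The predator equation gives dL/dt > 0 only when H > 0.743/0.00149 = 499.
Without the predator, H → K = 1510. Since 1510 > 499, the predator can invade and persist.

Threshold H = 499; K > 499, so yes, the predator persists.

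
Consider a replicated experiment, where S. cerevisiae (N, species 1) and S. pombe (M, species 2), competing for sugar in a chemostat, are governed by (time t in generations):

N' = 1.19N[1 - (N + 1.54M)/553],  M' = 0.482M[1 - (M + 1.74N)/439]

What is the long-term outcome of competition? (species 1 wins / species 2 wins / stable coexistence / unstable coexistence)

unstable coexistence (outcome depends on initial conditions)

Compare the nullcline intercepts: K1/α12 = 553/1.54 = 359 < K2 = 439; K2/α21 = 439/1.74 = 252 < K1 = 553.
Since both are reversed, neither can invade when rare; the interior point is a saddle.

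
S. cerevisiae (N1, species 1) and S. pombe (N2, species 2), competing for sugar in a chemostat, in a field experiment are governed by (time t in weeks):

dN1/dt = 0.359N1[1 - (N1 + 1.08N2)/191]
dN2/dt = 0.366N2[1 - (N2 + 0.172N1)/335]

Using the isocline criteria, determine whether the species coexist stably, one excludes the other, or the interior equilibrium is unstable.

Compare the nullcline intercepts: K1/α12 = 191/1.08 = 177 < K2 = 335; K2/α21 = 335/0.172 = 1950 > K1 = 191.
Since the inequalities point opposite ways, species 2 can invade but species 1 cannot.

species 2 excludes species 1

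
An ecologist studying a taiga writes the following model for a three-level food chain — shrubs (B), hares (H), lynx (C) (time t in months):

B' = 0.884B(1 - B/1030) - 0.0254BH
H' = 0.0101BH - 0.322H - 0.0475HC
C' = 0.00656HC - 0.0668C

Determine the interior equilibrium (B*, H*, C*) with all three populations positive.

B* ≈ 729, H* ≈ 10.2, C* ≈ 148

From dC/dt = 0: 0.00656H* = 0.0668, so H* = 10.2.
From dB/dt = 0: 0.884(1 - B*/1030) = 0.0254·10.2, giving B* = 1030·(1 - 0.293) = 729.
From dH/dt = 0: 0.0101·729 - 0.322 = 0.0475C*, so C* = 7.04/0.0475 = 148.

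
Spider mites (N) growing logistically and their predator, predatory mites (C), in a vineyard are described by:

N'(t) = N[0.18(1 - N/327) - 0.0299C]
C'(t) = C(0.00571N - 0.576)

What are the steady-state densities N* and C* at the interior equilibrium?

From dC/dt = 0 with C > 0: 0.00571N* = 0.576, so N* = 101.
Substitute into dN/dt = 0: 0.18(1 - 101/327) = 0.0299C*.
The bracket is 0.692, giving C* = 0.124/0.0299 = 4.16.

N* ≈ 101, C* ≈ 4.16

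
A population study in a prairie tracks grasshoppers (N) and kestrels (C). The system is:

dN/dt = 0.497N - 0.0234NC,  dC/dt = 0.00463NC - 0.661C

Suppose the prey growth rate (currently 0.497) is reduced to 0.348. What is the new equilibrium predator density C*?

At the interior fixed point, setting dN/dt = 0 with N > 0 fixes C* = (prey growth rate)/(NC coefficient) — independent of the other coefficients.
With the change, C* = 0.348/0.0234 = 14.9; it falls from 21.2.

C* ≈ 14.9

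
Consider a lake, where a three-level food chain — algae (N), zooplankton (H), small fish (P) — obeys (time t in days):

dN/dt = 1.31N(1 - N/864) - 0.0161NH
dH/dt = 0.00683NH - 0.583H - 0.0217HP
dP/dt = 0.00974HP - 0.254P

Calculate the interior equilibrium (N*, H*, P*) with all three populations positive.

N* ≈ 587, H* ≈ 26.1, P* ≈ 158

From dP/dt = 0: 0.00974H* = 0.254, so H* = 26.1.
From dN/dt = 0: 1.31(1 - N*/864) = 0.0161·26.1, giving N* = 864·(1 - 0.321) = 587.
From dH/dt = 0: 0.00683·587 - 0.583 = 0.0217P*, so P* = 3.43/0.0217 = 158.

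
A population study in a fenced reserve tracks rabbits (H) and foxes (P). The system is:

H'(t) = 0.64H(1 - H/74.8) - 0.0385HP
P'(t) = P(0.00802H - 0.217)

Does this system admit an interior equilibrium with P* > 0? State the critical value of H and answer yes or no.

The predator equation gives dP/dt > 0 only when H > 0.217/0.00802 = 27.1.
Without the predator, H → K = 74.8. Since 74.8 > 27.1, the predator can invade and persist.

Threshold H = 27.1; K > 27.1, so yes, the predator persists.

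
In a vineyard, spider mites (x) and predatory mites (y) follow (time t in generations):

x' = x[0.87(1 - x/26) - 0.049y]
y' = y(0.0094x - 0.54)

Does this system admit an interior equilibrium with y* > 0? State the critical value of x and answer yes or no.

Threshold x = 57.4; K < 57.4, so no, the predator goes extinct.

The predator equation gives dy/dt > 0 only when x > 0.54/0.0094 = 57.4.
Without the predator, x → K = 26. Since 26 < 57.4, the predator cannot invade.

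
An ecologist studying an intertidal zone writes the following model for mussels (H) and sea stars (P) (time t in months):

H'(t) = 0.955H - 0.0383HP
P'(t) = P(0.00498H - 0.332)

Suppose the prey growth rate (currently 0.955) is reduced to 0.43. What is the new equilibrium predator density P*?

P* ≈ 11.2

At the interior fixed point, setting dH/dt = 0 with H > 0 fixes P* = (prey growth rate)/(HP coefficient) — independent of the other coefficients.
With the change, P* = 0.43/0.0383 = 11.2; it falls from 24.9.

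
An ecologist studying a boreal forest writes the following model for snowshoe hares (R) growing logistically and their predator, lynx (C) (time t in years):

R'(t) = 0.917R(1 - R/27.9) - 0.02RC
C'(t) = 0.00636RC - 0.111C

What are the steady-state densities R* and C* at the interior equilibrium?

From dC/dt = 0 with C > 0: 0.00636R* = 0.111, so R* = 17.5.
Substitute into dR/dt = 0: 0.917(1 - 17.5/27.9) = 0.02C*.
The bracket is 0.374, giving C* = 0.343/0.02 = 17.2.

R* ≈ 17.5, C* ≈ 17.2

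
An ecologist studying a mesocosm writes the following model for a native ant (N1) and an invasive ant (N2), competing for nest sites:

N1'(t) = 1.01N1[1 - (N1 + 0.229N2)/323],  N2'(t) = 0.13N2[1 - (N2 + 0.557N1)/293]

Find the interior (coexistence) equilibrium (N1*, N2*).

Setting both brackets to zero gives the nullclines N1 + 0.229N2 = 323 and 0.557N1 + N2 = 293.
Substituting N2 = 293 - 0.557N1 into the first: N1(1 - 0.229·0.557) = 323 - 0.229·293.
So N1* = 256/0.872 = 293, and then N2* = 293 - 0.557·293 = 130.

N1* ≈ 293, N2* ≈ 130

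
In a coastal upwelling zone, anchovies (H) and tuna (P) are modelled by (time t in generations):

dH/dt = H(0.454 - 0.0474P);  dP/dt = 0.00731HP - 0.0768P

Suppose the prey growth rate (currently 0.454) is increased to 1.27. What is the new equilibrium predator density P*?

P* ≈ 26.8

At the interior fixed point, setting dH/dt = 0 with H > 0 fixes P* = (prey growth rate)/(HP coefficient) — independent of the other coefficients.
With the change, P* = 1.27/0.0474 = 26.8; it rises from 9.58.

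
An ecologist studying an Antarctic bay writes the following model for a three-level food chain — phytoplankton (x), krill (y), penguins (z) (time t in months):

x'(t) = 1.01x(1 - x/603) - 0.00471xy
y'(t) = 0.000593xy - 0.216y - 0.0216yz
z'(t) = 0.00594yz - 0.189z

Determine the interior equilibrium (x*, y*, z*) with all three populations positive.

From dz/dt = 0: 0.00594y* = 0.189, so y* = 31.8.
From dx/dt = 0: 1.01(1 - x*/603) = 0.00471·31.8, giving x* = 603·(1 - 0.148) = 514.
From dy/dt = 0: 0.000593·514 - 0.216 = 0.0216z*, so z* = 0.0885/0.0216 = 4.1.

x* ≈ 514, y* ≈ 31.8, z* ≈ 4.1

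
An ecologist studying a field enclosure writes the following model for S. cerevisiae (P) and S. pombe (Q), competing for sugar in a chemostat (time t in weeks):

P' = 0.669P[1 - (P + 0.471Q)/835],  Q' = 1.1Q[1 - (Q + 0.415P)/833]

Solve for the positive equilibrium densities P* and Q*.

Setting both brackets to zero gives the nullclines P + 0.471Q = 835 and 0.415P + Q = 833.
Substituting Q = 833 - 0.415P into the first: P(1 - 0.471·0.415) = 835 - 0.471·833.
So P* = 443/0.805 = 550, and then Q* = 833 - 0.415·550 = 605.

P* ≈ 550, Q* ≈ 605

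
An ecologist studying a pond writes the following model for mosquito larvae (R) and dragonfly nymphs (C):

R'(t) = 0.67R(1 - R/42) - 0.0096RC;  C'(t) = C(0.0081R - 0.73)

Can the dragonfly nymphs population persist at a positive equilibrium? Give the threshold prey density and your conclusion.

Threshold R = 90.1; K < 90.1, so no, the predator goes extinct.

The predator equation gives dC/dt > 0 only when R > 0.73/0.0081 = 90.1.
Without the predator, R → K = 42. Since 42 < 90.1, the predator cannot invade.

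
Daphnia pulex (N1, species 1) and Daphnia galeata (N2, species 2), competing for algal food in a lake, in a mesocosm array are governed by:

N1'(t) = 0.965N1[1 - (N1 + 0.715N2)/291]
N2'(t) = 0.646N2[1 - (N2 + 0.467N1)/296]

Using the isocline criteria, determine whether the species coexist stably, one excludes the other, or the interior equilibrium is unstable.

Compare the nullcline intercepts: K1/α12 = 291/0.715 = 407 > K2 = 296; K2/α21 = 296/0.467 = 634 > K1 = 291.
Since both inequalities hold, each species can invade when rare, so the interior equilibrium is stable.

stable coexistence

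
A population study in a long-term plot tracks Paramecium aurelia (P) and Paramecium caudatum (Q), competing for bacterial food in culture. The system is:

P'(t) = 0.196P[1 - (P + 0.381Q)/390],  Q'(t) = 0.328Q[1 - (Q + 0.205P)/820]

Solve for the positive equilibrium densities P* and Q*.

P* ≈ 84.2, Q* ≈ 803

Setting both brackets to zero gives the nullclines P + 0.381Q = 390 and 0.205P + Q = 820.
Substituting Q = 820 - 0.205P into the first: P(1 - 0.381·0.205) = 390 - 0.381·820.
So P* = 77.6/0.922 = 84.2, and then Q* = 820 - 0.205·84.2 = 803.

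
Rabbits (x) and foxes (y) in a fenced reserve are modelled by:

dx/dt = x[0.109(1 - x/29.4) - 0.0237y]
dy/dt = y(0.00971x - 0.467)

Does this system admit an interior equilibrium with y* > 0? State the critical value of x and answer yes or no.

The predator equation gives dy/dt > 0 only when x > 0.467/0.00971 = 48.1.
Without the predator, x → K = 29.4. Since 29.4 < 48.1, the predator cannot invade.

Threshold x = 48.1; K < 48.1, so no, the predator goes extinct.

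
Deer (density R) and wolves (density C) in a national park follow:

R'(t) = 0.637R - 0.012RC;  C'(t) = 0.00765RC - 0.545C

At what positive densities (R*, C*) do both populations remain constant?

R* ≈ 71.2, C* ≈ 53.1

Set dC/dt = 0 with C > 0: 0.00765R - 0.545 = 0, so R* = 0.545/0.00765 = 71.2.
Set dR/dt = 0 with R > 0: 0.637 - 0.012C = 0, so C* = 0.637/0.012 = 53.1.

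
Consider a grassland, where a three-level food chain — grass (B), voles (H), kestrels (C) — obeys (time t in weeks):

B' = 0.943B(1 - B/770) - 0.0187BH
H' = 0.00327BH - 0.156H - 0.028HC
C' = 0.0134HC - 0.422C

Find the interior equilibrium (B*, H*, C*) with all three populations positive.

From dC/dt = 0: 0.0134H* = 0.422, so H* = 31.5.
From dB/dt = 0: 0.943(1 - B*/770) = 0.0187·31.5, giving B* = 770·(1 - 0.625) = 289.
From dH/dt = 0: 0.00327·289 - 0.156 = 0.028C*, so C* = 0.789/0.028 = 28.2.

B* ≈ 289, H* ≈ 31.5, C* ≈ 28.2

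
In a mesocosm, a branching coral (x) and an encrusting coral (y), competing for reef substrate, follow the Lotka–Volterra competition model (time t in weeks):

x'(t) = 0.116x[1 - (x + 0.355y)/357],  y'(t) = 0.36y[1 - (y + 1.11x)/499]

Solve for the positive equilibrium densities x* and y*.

Setting both brackets to zero gives the nullclines x + 0.355y = 357 and 1.11x + y = 499.
Substituting y = 499 - 1.11x into the first: x(1 - 0.355·1.11) = 357 - 0.355·499.
So x* = 180/0.606 = 297, and then y* = 499 - 1.11·297 = 170.

x* ≈ 297, y* ≈ 170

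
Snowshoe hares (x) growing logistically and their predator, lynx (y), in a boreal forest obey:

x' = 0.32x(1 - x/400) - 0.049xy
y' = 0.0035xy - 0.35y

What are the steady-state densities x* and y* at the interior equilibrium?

x* ≈ 100, y* ≈ 4.9

From dy/dt = 0 with y > 0: 0.0035x* = 0.35, so x* = 100.
Substitute into dx/dt = 0: 0.32(1 - 100/400) = 0.049y*.
The bracket is 0.75, giving y* = 0.24/0.049 = 4.9.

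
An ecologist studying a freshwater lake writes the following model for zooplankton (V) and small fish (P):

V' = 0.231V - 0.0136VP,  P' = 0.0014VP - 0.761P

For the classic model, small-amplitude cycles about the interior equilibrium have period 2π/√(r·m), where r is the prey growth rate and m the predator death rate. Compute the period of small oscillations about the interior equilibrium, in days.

Here r = 0.231 and m = 0.761, so r·m = 0.176.
ω = √0.176 = 0.419 per day, hence T = 2π/ω ≈ 15 days.

T ≈ 15 days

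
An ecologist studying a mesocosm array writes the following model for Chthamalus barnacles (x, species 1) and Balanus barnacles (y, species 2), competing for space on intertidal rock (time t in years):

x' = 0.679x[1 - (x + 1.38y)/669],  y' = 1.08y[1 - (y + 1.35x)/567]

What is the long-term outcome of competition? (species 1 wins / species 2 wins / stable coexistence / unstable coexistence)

unstable coexistence (outcome depends on initial conditions)

Compare the nullcline intercepts: K1/α12 = 669/1.38 = 485 < K2 = 567; K2/α21 = 567/1.35 = 420 < K1 = 669.
Since both are reversed, neither can invade when rare; the interior point is a saddle.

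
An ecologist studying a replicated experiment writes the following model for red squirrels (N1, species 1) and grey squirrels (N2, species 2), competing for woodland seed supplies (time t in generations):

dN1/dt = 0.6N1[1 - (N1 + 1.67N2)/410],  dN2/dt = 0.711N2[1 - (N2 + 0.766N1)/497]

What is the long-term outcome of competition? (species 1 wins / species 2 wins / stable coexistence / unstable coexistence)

Compare the nullcline intercepts: K1/α12 = 410/1.67 = 246 < K2 = 497; K2/α21 = 497/0.766 = 649 > K1 = 410.
Since the inequalities point opposite ways, species 2 can invade but species 1 cannot.

species 2 excludes species 1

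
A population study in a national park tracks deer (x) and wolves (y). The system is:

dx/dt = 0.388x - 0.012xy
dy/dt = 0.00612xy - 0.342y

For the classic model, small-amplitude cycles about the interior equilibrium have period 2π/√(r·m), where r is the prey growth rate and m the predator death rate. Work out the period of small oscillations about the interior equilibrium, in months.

Here r = 0.388 and m = 0.342, so r·m = 0.133.
ω = √0.133 = 0.364 per month, hence T = 2π/ω ≈ 17.2 months.

T ≈ 17.2 months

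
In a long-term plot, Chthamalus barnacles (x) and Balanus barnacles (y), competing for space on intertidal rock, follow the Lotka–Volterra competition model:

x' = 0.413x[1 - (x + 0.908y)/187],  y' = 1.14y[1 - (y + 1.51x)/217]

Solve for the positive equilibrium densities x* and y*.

Setting both brackets to zero gives the nullclines x + 0.908y = 187 and 1.51x + y = 217.
Substituting y = 217 - 1.51x into the first: x(1 - 0.908·1.51) = 187 - 0.908·217.
So x* = -10/-0.371 = 27, and then y* = 217 - 1.51·27 = 176.

x* ≈ 27, y* ≈ 176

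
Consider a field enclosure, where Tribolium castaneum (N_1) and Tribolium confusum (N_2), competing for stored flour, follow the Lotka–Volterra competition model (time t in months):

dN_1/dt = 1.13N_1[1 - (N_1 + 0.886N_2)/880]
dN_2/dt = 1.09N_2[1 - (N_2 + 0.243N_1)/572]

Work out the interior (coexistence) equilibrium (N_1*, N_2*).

N_1* ≈ 476, N_2* ≈ 456

Setting both brackets to zero gives the nullclines N_1 + 0.886N_2 = 880 and 0.243N_1 + N_2 = 572.
Substituting N_2 = 572 - 0.243N_1 into the first: N_1(1 - 0.886·0.243) = 880 - 0.886·572.
So N_1* = 373/0.785 = 476, and then N_2* = 572 - 0.243·476 = 456.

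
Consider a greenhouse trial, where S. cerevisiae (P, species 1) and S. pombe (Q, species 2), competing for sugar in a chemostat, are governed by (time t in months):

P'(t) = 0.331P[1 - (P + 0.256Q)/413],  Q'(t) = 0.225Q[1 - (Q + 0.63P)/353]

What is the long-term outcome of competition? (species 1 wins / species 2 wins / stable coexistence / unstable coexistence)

stable coexistence

Compare the nullcline intercepts: K1/α12 = 413/0.256 = 1610 > K2 = 353; K2/α21 = 353/0.63 = 560 > K1 = 413.
Since both inequalities hold, each species can invade when rare, so the interior equilibrium is stable.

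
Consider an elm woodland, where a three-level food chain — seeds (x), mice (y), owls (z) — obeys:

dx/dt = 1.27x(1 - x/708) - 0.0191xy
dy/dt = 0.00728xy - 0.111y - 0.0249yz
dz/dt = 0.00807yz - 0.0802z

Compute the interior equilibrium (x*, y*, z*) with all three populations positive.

x* ≈ 602, y* ≈ 9.94, z* ≈ 172

From dz/dt = 0: 0.00807y* = 0.0802, so y* = 9.94.
From dx/dt = 0: 1.27(1 - x*/708) = 0.0191·9.94, giving x* = 708·(1 - 0.149) = 602.
From dy/dt = 0: 0.00728·602 - 0.111 = 0.0249z*, so z* = 4.27/0.0249 = 172.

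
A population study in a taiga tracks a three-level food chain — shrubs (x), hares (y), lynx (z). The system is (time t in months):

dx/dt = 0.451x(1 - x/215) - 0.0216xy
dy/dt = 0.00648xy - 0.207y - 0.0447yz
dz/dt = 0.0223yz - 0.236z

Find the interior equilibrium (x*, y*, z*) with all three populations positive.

x* ≈ 106, y* ≈ 10.6, z* ≈ 10.7

From dz/dt = 0: 0.0223y* = 0.236, so y* = 10.6.
From dx/dt = 0: 0.451(1 - x*/215) = 0.0216·10.6, giving x* = 215·(1 - 0.507) = 106.
From dy/dt = 0: 0.00648·106 - 0.207 = 0.0447z*, so z* = 0.48/0.0447 = 10.7.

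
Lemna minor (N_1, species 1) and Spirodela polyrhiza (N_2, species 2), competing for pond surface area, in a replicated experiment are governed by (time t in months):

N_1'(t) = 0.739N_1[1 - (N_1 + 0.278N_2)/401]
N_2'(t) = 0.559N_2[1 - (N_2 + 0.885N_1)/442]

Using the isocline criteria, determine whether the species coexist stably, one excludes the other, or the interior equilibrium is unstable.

stable coexistence

Compare the nullcline intercepts: K1/α12 = 401/0.278 = 1440 > K2 = 442; K2/α21 = 442/0.885 = 499 > K1 = 401.
Since both inequalities hold, each species can invade when rare, so the interior equilibrium is stable.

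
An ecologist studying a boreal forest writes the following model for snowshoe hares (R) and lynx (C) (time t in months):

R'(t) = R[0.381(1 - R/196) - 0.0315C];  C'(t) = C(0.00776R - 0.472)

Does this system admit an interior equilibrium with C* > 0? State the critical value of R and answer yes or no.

The predator equation gives dC/dt > 0 only when R > 0.472/0.00776 = 60.8.
Without the predator, R → K = 196. Since 196 > 60.8, the predator can invade and persist.

Threshold R = 60.8; K > 60.8, so yes, the predator persists.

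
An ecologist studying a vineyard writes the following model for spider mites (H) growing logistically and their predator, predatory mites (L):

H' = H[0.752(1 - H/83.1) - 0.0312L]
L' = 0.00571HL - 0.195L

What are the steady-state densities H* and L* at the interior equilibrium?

From dL/dt = 0 with L > 0: 0.00571H* = 0.195, so H* = 34.2.
Substitute into dH/dt = 0: 0.752(1 - 34.2/83.1) = 0.0312L*.
The bracket is 0.589, giving L* = 0.443/0.0312 = 14.2.

H* ≈ 34.2, L* ≈ 14.2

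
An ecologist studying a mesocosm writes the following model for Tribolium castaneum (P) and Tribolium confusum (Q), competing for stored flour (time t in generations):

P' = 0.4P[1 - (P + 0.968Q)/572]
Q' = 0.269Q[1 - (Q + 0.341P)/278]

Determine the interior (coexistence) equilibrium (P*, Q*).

P* ≈ 452, Q* ≈ 124

Setting both brackets to zero gives the nullclines P + 0.968Q = 572 and 0.341P + Q = 278.
Substituting Q = 278 - 0.341P into the first: P(1 - 0.968·0.341) = 572 - 0.968·278.
So P* = 303/0.67 = 452, and then Q* = 278 - 0.341·452 = 124.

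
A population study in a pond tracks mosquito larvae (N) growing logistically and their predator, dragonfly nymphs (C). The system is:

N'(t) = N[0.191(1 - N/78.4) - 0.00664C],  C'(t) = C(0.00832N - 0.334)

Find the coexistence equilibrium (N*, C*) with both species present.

From dC/dt = 0 with C > 0: 0.00832N* = 0.334, so N* = 40.1.
Substitute into dN/dt = 0: 0.191(1 - 40.1/78.4) = 0.00664C*.
The bracket is 0.488, giving C* = 0.0932/0.00664 = 14.

N* ≈ 40.1, C* ≈ 14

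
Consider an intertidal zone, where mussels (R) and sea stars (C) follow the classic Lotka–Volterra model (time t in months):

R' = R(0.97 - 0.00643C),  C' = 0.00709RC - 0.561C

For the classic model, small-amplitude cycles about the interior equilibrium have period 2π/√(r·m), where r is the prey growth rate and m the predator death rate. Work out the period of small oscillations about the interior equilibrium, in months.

T ≈ 8.52 months

Here r = 0.97 and m = 0.561, so r·m = 0.544.
ω = √0.544 = 0.738 per month, hence T = 2π/ω ≈ 8.52 months.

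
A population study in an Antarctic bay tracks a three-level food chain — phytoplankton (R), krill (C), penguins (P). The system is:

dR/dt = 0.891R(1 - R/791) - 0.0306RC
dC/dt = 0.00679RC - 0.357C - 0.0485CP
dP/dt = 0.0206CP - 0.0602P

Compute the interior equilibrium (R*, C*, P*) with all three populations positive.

R* ≈ 712, C* ≈ 2.92, P* ≈ 92.3

From dP/dt = 0: 0.0206C* = 0.0602, so C* = 2.92.
From dR/dt = 0: 0.891(1 - R*/791) = 0.0306·2.92, giving R* = 791·(1 - 0.1) = 712.
From dC/dt = 0: 0.00679·712 - 0.357 = 0.0485P*, so P* = 4.47/0.0485 = 92.3.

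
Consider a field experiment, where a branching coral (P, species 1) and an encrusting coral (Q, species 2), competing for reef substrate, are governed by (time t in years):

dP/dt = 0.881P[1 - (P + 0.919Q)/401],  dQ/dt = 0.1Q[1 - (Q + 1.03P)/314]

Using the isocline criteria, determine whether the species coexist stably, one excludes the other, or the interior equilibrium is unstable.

species 1 excludes species 2

Compare the nullcline intercepts: K1/α12 = 401/0.919 = 436 > K2 = 314; K2/α21 = 314/1.03 = 305 < K1 = 401.
Since the inequalities point opposite ways, species 1 can invade but species 2 cannot.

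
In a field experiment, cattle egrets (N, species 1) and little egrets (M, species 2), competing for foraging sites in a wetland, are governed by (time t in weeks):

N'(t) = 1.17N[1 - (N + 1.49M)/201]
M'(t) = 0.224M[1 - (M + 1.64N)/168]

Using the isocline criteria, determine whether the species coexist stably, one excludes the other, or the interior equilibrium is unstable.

unstable coexistence (outcome depends on initial conditions)

Compare the nullcline intercepts: K1/α12 = 201/1.49 = 135 < K2 = 168; K2/α21 = 168/1.64 = 102 < K1 = 201.
Since both are reversed, neither can invade when rare; the interior point is a saddle.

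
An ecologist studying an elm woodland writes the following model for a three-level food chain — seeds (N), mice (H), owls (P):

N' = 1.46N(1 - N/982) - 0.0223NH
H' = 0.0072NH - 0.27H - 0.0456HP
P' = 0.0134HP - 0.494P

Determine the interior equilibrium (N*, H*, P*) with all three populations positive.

N* ≈ 429, H* ≈ 36.9, P* ≈ 61.8

From dP/dt = 0: 0.0134H* = 0.494, so H* = 36.9.
From dN/dt = 0: 1.46(1 - N*/982) = 0.0223·36.9, giving N* = 982·(1 - 0.563) = 429.
From dH/dt = 0: 0.0072·429 - 0.27 = 0.0456P*, so P* = 2.82/0.0456 = 61.8.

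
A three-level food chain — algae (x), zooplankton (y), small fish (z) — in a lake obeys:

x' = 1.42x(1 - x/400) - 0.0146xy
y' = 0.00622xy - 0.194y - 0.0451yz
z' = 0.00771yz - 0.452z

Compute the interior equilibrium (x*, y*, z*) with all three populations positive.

x* ≈ 159, y* ≈ 58.6, z* ≈ 17.6

From dz/dt = 0: 0.00771y* = 0.452, so y* = 58.6.
From dx/dt = 0: 1.42(1 - x*/400) = 0.0146·58.6, giving x* = 400·(1 - 0.603) = 159.
From dy/dt = 0: 0.00622·159 - 0.194 = 0.0451z*, so z* = 0.794/0.0451 = 17.6.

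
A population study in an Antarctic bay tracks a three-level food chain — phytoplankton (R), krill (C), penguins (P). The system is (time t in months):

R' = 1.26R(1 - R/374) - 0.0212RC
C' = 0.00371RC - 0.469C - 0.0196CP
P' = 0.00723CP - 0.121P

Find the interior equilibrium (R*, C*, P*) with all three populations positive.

From dP/dt = 0: 0.00723C* = 0.121, so C* = 16.7.
From dR/dt = 0: 1.26(1 - R*/374) = 0.0212·16.7, giving R* = 374·(1 - 0.282) = 269.
From dC/dt = 0: 0.00371·269 - 0.469 = 0.0196P*, so P* = 0.528/0.0196 = 26.9.

R* ≈ 269, C* ≈ 16.7, P* ≈ 26.9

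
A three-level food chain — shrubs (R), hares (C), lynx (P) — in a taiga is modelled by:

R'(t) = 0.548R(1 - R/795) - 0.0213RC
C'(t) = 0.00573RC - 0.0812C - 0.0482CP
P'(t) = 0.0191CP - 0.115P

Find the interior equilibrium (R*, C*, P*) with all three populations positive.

R* ≈ 609, C* ≈ 6.02, P* ≈ 70.7

From dP/dt = 0: 0.0191C* = 0.115, so C* = 6.02.
From dR/dt = 0: 0.548(1 - R*/795) = 0.0213·6.02, giving R* = 795·(1 - 0.234) = 609.
From dC/dt = 0: 0.00573·609 - 0.0812 = 0.0482P*, so P* = 3.41/0.0482 = 70.7.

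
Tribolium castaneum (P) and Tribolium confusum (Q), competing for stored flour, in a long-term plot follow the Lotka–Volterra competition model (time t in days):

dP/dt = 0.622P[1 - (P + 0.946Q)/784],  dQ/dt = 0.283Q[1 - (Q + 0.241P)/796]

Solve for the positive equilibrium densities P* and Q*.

P* ≈ 40.1, Q* ≈ 786

Setting both brackets to zero gives the nullclines P + 0.946Q = 784 and 0.241P + Q = 796.
Substituting Q = 796 - 0.241P into the first: P(1 - 0.946·0.241) = 784 - 0.946·796.
So P* = 31/0.772 = 40.1, and then Q* = 796 - 0.241·40.1 = 786.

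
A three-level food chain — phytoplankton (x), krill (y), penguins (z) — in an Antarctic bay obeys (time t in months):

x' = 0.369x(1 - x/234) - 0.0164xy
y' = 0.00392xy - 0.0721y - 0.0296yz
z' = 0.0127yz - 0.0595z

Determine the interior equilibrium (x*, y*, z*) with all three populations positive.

From dz/dt = 0: 0.0127y* = 0.0595, so y* = 4.69.
From dx/dt = 0: 0.369(1 - x*/234) = 0.0164·4.69, giving x* = 234·(1 - 0.208) = 185.
From dy/dt = 0: 0.00392·185 - 0.0721 = 0.0296z*, so z* = 0.654/0.0296 = 22.1.

x* ≈ 185, y* ≈ 4.69, z* ≈ 22.1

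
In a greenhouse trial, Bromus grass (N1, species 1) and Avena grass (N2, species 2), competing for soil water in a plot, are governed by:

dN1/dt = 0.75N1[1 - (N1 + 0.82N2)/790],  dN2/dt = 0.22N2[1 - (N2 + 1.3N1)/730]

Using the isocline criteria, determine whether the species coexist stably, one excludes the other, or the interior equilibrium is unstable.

Compare the nullcline intercepts: K1/α12 = 790/0.82 = 963 > K2 = 730; K2/α21 = 730/1.3 = 562 < K1 = 790.
Since the inequalities point opposite ways, species 1 can invade but species 2 cannot.

species 1 excludes species 2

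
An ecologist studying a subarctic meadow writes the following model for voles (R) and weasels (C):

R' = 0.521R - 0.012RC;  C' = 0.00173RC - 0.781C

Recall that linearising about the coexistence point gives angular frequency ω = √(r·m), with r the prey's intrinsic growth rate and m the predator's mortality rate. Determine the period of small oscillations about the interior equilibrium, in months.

Here r = 0.521 and m = 0.781, so r·m = 0.407.
ω = √0.407 = 0.638 per month, hence T = 2π/ω ≈ 9.85 months.

T ≈ 9.85 months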